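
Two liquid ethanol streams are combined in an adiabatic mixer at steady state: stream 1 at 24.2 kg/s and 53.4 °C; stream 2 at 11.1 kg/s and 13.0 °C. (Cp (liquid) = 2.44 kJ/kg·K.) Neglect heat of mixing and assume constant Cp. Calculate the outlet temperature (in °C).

Adiabatic, steady state ⇒ Σ ṁᵢCp,ᵢ(T_out − Tᵢ) = 0
Σ ṁᵢCp,ᵢTᵢ = 24.2×2.44×53.4 + 11.1×2.44×13.0 = 3505.3
Σ ṁᵢCp,ᵢ = 24.2×2.44 + 11.1×2.44 = 86.132
T_out = 3505.3 / 86.132 = 40.696 °C

T_out = 40.7 °C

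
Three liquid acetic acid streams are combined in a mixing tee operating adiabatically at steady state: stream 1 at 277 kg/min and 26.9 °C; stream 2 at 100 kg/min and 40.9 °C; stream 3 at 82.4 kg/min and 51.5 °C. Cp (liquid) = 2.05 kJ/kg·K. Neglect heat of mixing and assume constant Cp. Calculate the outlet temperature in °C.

T_out = 34.4 °C

No heat crosses the boundary, so H_out = H_in.
Σ ṁᵢCp,ᵢTᵢ = 277×2.05×26.9 + 100×2.05×40.9 + 82.4×2.05×51.5 = 32359
Σ ṁᵢCp,ᵢ = 277×2.05 + 100×2.05 + 82.4×2.05 = 941.77
T_out = 32359 / 941.77 = 34.36 °C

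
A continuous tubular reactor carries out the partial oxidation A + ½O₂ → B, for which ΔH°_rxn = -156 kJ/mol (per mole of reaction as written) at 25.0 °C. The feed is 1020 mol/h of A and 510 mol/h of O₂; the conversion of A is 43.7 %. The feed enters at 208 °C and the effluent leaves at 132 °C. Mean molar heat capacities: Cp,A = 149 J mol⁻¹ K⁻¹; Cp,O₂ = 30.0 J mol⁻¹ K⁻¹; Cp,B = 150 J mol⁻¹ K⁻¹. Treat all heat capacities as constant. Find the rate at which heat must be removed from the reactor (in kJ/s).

Q_out = 23.0 kJ/s

Extent of reaction ξ = 0.437 × 1020 = 445.74 mol/h
Reaction term: ξ·ΔH°_rxn = 445.74 × -156 = -69535 kJ/h
Sensible, feed 208→25 °C: -30612 kJ/h
Outlet flows (mol/h): A 574.26, O₂ 287.13, B 445.74
Sensible, products 25→132 °C: 17231 kJ/h
Q = ΔH = -82916 kJ/h = -23.032 kW
Heat removed = 23.032 kJ/s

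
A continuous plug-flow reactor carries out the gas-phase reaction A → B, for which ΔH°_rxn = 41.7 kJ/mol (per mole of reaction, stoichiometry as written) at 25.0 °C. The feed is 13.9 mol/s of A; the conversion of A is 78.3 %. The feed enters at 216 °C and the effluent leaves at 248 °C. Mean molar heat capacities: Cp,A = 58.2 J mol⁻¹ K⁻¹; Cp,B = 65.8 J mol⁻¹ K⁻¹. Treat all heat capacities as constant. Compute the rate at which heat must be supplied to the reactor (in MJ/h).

Extent of reaction ξ = 0.783 × 13.9 = 10.884 mol/s
Reaction term: ξ·ΔH°_rxn = 10.884 × 41.7 = 453.85 kJ/s
Sensible, feed 216→25 °C: -154.52 kJ/s
Outlet flows (mol/s): A 3.0163, B 10.884
Sensible, products 25→248 °C: 198.85 kJ/s
Q = ΔH = 498.18 kJ/s = 498.18 kW
Heat supplied = 1793.5 MJ/h

Q_in = 1790 MJ/h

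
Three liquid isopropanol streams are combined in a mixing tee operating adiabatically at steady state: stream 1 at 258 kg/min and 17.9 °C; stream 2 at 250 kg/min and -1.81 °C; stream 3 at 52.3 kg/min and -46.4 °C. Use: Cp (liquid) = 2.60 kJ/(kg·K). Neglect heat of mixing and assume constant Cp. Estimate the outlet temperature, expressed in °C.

No heat crosses the boundary, so H_out = H_in.
Σ ṁᵢCp,ᵢTᵢ = 258×2.60×17.9 + 250×2.60×-1.81 + 52.3×2.60×-46.4 = 4521.3
Σ ṁᵢCp,ᵢ = 258×2.60 + 250×2.60 + 52.3×2.60 = 1456.8
T_out = 4521.3 / 1456.8 = 3.1037 °C

T_out = 3.10 °C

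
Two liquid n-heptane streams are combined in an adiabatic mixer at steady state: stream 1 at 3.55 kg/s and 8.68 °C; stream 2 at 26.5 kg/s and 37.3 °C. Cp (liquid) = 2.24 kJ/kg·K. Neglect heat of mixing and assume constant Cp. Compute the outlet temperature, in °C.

Adiabatic, steady state ⇒ Σ ṁᵢCp,ᵢ(T_out − Tᵢ) = 0
T_out = Σ ṁᵢCp,ᵢTᵢ / Σ ṁᵢCp,ᵢ
      = 2283.2 / 67.312 = 33.919 °C

T_out = 33.9 °C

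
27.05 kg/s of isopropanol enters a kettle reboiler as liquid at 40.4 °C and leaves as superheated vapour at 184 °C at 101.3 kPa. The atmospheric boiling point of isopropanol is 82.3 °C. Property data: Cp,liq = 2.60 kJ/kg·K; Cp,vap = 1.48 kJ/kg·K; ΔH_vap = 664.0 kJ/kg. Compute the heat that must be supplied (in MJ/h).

liquid 40.4→82.3 °C: 108.94 kJ/kg
vaporisation at 82.3 °C: 664 kJ/kg
vapour 82.3→184 °C: 150.52 kJ/kg
Δh = 108.94 + 664 + 150.52 = 923.46 kJ/kg
Q = ṁ·Δh = 27.05 kg/s × 923.46 kJ/kg = 24979 kJ/s
|Q| = 24979 kW = 89926 MJ/h

Q = 89900 MJ/h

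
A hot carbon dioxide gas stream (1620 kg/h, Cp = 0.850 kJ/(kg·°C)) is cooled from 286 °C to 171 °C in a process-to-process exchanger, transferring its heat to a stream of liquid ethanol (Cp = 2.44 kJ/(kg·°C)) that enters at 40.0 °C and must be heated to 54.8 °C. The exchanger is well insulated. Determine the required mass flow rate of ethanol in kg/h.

ṁ_c = 4390 kg/h

Heat released by hot stream: Q = 1620 × 0.850 × (286 − 171) = 158360 kJ/h
Energy balance on cold side (adiabatic exchanger): Q = ṁ_c·Cp_c·(T_c,out − T_c,in)
ṁ_c = 158360 / [2.44 × (54.8 − 40.0)] = 4385.1 kg/h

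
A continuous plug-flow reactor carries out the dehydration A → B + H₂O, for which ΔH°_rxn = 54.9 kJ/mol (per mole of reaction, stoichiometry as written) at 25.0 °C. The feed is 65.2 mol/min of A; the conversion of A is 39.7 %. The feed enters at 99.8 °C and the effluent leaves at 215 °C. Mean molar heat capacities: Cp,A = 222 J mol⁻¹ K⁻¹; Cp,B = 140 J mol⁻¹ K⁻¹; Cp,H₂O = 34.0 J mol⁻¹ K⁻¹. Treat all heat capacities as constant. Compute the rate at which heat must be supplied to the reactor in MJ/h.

Extent of reaction ξ = 0.397 × 65.2 = 25.884 mol/min
Reaction term: ξ·ΔH°_rxn = 25.884 × 54.9 = 1421.1 kJ/min
Sensible, feed 99.8→25 °C: -1082.7 kJ/min
Outlet flows (mol/min): A 39.316, B 25.884, H₂O 25.884
Sensible, products 25→215 °C: 2514.1 kJ/min
Q = ΔH = 2852.4 kJ/min = 47.541 kW
Heat supplied = 171.15 MJ/h

Q_in = 171 MJ/h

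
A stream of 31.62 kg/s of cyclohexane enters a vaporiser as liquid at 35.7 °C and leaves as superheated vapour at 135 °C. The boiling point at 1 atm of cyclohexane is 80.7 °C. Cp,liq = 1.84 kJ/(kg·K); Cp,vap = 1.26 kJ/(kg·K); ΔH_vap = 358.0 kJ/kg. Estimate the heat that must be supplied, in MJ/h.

liquid 35.7→80.7 °C: 82.8 kJ/kg
vaporisation at 80.7 °C: 358 kJ/kg
vapour 80.7→135 °C: 68.418 kJ/kg
Δh = 82.8 + 358 + 68.418 = 509.22 kJ/kg
Q = ṁ·Δh = 31.62 kg/s × 509.22 kJ/kg = 16101 kJ/s
|Q| = 16101 kW = 57965 MJ/h

Q = 58000 MJ/h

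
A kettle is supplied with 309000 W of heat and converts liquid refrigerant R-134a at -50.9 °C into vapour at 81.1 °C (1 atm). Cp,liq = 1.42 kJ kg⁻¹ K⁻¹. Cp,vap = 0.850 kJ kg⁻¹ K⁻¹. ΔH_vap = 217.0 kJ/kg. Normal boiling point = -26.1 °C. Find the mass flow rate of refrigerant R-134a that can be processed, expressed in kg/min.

Δh = 1.42×(-26.1−-50.9) + 217.0 + 0.850×(81.1−-26.1) = 343.34 kJ/kg
Q = 309000 W = 309 kJ/s = 18540 kJ/min
ṁ = Q/Δh = 18540 / 343.34 = 54 kg/min

ṁ = 54.0 kg/min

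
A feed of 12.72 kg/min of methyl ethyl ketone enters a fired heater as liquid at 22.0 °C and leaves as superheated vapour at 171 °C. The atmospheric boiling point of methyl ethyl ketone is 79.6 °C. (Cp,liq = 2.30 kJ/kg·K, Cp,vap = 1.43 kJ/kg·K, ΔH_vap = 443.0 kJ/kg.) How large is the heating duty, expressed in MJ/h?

Q = 539 MJ/h

liquid 22.0→79.6 °C: 132.48 kJ/kg
vaporisation at 79.6 °C: 443 kJ/kg
vapour 79.6→171 °C: 130.7 kJ/kg
Δh = 132.48 + 443 + 130.7 = 706.18 kJ/kg
Q = ṁ·Δh = 12.72 kg/min × 706.18 kJ/kg = 8982.6 kJ/min
|Q| = 149.71 kW = 538.96 MJ/h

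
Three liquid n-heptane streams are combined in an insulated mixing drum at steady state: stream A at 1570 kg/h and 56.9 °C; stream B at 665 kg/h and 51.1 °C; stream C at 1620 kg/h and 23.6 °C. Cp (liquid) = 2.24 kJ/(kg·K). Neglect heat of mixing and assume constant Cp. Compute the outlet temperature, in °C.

T_out = 41.9 °C

Adiabatic, steady state ⇒ Σ ṁᵢCp,ᵢ(T_out − Tᵢ) = 0
Σ ṁᵢCp,ᵢTᵢ = 1570×2.24×56.9 + 665×2.24×51.1 + 1620×2.24×23.6 = 361860
Σ ṁᵢCp,ᵢ = 1570×2.24 + 665×2.24 + 1620×2.24 = 8635.2
T_out = 361860 / 8635.2 = 41.906 °C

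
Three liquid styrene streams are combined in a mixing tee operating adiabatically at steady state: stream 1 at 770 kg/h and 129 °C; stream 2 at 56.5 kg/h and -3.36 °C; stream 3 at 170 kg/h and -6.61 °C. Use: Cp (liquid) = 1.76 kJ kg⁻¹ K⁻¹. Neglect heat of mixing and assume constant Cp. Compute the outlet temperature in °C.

Energy balance with Q = 0: Σ ṁᵢCp,ᵢ(T_out − Tᵢ) = 0
T_out = Σ ṁᵢCp,ᵢTᵢ / Σ ṁᵢCp,ᵢ
      = 172510 / 1753.8 = 98.361 °C

T_out = 98.4 °C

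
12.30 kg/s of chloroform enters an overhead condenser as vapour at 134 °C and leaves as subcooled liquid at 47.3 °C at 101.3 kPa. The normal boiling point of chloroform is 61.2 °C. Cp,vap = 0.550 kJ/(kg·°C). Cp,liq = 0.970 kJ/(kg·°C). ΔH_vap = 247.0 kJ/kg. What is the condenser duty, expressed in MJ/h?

vapour 134→61.2 °C: -40.04 kJ/kg
condensation at 61.2 °C: -247 kJ/kg
liquid 61.2→47.3 °C: -13.483 kJ/kg
Δh = -40.04 + -247 + -13.483 = -300.52 kJ/kg
Q = ṁ·Δh = 12.30 kg/s × -300.52 kJ/kg = -3696.4 kJ/s
|Q| = 3696.4 kW = 13307 MJ/h

Q_c = 13300 MJ/h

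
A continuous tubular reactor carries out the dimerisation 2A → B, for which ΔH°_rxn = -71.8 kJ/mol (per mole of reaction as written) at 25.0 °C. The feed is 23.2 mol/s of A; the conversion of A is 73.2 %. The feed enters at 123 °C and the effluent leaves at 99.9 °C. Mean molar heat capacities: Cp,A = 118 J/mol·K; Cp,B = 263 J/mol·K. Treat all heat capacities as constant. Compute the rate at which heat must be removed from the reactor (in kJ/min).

Extent of reaction ξ = 0.732 × 23.2 / 2 = 8.4912 mol/s
Reaction term: ξ·ΔH°_rxn = 8.4912 × -71.8 = -609.67 kJ/s
Sensible, feed 123→25 °C: -268.28 kJ/s
Outlet flows (mol/s): A 6.2176, B 8.4912
Sensible, products 25→99.9 °C: 222.22 kJ/s
Q = ΔH = -655.73 kJ/s = -655.73 kW
Heat removed = 39344 kJ/min

Q_out = 39300 kJ/min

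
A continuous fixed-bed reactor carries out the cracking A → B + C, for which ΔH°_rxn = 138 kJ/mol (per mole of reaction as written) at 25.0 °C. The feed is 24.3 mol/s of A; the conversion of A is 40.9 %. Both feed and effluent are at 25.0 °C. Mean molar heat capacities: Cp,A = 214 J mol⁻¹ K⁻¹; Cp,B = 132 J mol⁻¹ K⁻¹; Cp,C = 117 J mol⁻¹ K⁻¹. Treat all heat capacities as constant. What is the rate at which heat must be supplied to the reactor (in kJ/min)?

Q_in = 82300 kJ/min

Extent of reaction ξ = 0.409 × 24.3 = 9.9387 mol/s
Reaction term: ξ·ΔH°_rxn = 9.9387 × 138 = 1371.5 kJ/s
Q = ΔH = 1371.5 kJ/s = 1371.5 kW
Heat supplied = 82292 kJ/min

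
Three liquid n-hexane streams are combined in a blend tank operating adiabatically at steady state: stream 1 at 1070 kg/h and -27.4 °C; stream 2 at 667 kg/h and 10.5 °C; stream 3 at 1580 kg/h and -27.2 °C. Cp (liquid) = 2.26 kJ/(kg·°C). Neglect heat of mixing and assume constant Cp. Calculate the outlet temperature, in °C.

T_out = -19.7 °C

Adiabatic, steady state ⇒ Σ ṁᵢCp,ᵢ(T_out − Tᵢ) = 0
Σ ṁᵢCp,ᵢTᵢ = 1070×2.26×-27.4 + 667×2.26×10.5 + 1580×2.26×-27.2 = -147560
Σ ṁᵢCp,ᵢ = 1070×2.26 + 667×2.26 + 1580×2.26 = 7496.4
T_out = -147560 / 7496.4 = -19.684 °C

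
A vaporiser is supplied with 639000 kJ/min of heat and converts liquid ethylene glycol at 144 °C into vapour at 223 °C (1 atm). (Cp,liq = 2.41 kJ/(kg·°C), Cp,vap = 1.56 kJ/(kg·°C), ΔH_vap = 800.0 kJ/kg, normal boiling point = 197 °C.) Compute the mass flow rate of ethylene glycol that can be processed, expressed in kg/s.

ṁ = 11.0 kg/s

Δh = 2.41×(197−144) + 800.0 + 1.56×(223−197) = 968.29 kJ/kg
Q = 639000 kJ/min = 10650 kJ/s = 10650 kJ/s
ṁ = Q/Δh = 10650 / 968.29 = 10.999 kg/s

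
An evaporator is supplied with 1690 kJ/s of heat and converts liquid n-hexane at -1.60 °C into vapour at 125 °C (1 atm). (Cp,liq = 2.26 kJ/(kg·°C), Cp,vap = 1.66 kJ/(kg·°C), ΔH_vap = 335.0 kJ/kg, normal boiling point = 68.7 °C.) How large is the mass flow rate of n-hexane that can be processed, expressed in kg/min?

ṁ = 173 kg/min

Δh = 2.26×(68.7−-1.60) + 335.0 + 1.66×(125−68.7) = 587.34 kJ/kg
Q = 1690 kJ/s = 1690 kJ/s = 101400 kJ/min
ṁ = Q/Δh = 101400 / 587.34 = 172.64 kg/min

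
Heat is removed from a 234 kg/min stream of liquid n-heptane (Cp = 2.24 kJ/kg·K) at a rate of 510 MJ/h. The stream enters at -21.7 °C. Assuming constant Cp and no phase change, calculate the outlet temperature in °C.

T_out = -37.9 °C

Q = 510 MJ/h = 8500 kJ/min
ΔT = Q/(ṁ·Cp) = 8500/(234×2.24) = 16.216 K
T_out = -21.7 − 16.216 = -37.916 °C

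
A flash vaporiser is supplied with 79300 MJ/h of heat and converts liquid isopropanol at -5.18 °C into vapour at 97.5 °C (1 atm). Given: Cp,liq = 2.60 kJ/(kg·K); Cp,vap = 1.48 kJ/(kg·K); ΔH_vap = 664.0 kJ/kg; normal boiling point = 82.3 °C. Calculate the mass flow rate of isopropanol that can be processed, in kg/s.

Δh = 2.60×(82.3−-5.18) + 664.0 + 1.48×(97.5−82.3) = 913.94 kJ/kg
Q = 79300 MJ/h = 22028 kJ/s = 22028 kJ/s
ṁ = Q/Δh = 22028 / 913.94 = 24.102 kg/s

ṁ = 24.1 kg/s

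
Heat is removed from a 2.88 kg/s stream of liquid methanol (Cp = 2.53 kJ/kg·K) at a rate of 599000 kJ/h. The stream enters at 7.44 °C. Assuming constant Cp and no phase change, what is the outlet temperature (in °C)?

Q = 599000 kJ/h = 166.39 kJ/s
ΔT = Q/(ṁ·Cp) = 166.39/(2.88×2.53) = 22.836 K
T_out = 7.44 − 22.836 = -15.396 °C

T_out = -15.4 °C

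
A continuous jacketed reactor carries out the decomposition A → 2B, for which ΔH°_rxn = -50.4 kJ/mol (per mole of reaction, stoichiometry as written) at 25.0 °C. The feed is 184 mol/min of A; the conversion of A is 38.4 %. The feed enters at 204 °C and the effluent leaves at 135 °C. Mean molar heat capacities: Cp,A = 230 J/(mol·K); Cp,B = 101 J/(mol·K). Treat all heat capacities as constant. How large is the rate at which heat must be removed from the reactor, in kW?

Q_out = 112 kW

Extent of reaction ξ = 0.384 × 184 = 70.656 mol/min
Reaction term: ξ·ΔH°_rxn = 70.656 × -50.4 = -3561.1 kJ/min
Sensible, feed 204→25 °C: -7575.3 kJ/min
Outlet flows (mol/min): A 113.34, B 141.31
Sensible, products 25→135 °C: 4437.6 kJ/min
Q = ΔH = -6698.8 kJ/min = -111.65 kW
Heat removed = 111.65 kW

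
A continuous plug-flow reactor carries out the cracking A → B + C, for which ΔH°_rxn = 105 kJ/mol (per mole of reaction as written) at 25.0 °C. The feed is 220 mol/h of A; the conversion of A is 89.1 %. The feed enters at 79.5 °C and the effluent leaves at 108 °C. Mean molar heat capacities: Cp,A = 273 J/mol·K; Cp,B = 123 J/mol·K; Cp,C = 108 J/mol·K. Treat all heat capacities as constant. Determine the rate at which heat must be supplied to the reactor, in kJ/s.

Q_in = 6.00 kJ/s

Extent of reaction ξ = 0.891 × 220 = 196.02 mol/h
Reaction term: ξ·ΔH°_rxn = 196.02 × 105 = 20582 kJ/h
Sensible, feed 79.5→25 °C: -3273.3 kJ/h
Outlet flows (mol/h): A 23.98, B 196.02, C 196.02
Sensible, products 25→108 °C: 4301.7 kJ/h
Q = ΔH = 21610 kJ/h = 6.0029 kW
Heat supplied = 6.0029 kJ/s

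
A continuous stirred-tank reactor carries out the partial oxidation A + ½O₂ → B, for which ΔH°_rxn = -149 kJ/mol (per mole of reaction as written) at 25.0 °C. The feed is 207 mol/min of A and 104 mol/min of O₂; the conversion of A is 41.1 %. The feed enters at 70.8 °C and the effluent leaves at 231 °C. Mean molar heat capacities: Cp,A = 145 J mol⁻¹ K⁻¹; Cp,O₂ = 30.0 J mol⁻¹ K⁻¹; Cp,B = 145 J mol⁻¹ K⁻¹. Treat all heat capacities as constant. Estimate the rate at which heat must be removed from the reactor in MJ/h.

Q_out = 458 MJ/h

Extent of reaction ξ = 0.411 × 207 = 85.077 mol/min
Reaction term: ξ·ΔH°_rxn = 85.077 × -149 = -12676 kJ/min
Sensible, feed 70.8→25 °C: -1517.6 kJ/min
Outlet flows (mol/min): A 121.92, O₂ 61.462, B 85.077
Sensible, products 25→231 °C: 6562.9 kJ/min
Q = ΔH = -7631.1 kJ/min = -127.19 kW
Heat removed = 457.87 MJ/h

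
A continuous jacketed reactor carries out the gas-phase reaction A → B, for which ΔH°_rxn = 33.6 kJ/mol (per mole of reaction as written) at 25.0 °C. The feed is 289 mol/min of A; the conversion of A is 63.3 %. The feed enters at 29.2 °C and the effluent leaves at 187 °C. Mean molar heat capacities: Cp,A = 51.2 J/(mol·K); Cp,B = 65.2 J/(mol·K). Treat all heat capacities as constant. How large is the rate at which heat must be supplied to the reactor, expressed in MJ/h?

Extent of reaction ξ = 0.633 × 289 = 182.94 mol/min
Reaction term: ξ·ΔH°_rxn = 182.94 × 33.6 = 6146.7 kJ/min
Sensible, feed 29.2→25 °C: -62.147 kJ/min
Outlet flows (mol/min): A 106.06, B 182.94
Sensible, products 25→187 °C: 2812 kJ/min
Q = ΔH = 8896.5 kJ/min = 148.28 kW
Heat supplied = 533.79 MJ/h

Q_in = 534 MJ/h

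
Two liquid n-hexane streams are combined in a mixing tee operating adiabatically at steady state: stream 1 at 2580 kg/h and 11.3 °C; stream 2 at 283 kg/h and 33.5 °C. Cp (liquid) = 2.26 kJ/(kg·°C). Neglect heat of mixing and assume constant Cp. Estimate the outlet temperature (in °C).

T_out = 13.5 °C

Adiabatic, steady state ⇒ Σ ṁᵢCp,ᵢ(T_out − Tᵢ) = 0
T_out = Σ ṁᵢCp,ᵢTᵢ / Σ ṁᵢCp,ᵢ
      = 87314 / 6470.4 = 13.494 °C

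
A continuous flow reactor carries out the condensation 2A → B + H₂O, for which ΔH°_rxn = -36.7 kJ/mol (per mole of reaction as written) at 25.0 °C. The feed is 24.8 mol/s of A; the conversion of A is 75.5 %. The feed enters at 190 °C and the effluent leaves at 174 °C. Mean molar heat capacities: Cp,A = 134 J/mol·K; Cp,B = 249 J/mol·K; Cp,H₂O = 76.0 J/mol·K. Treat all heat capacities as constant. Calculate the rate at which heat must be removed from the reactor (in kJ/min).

Extent of reaction ξ = 0.755 × 24.8 / 2 = 9.362 mol/s
Reaction term: ξ·ΔH°_rxn = 9.362 × -36.7 = -343.59 kJ/s
Sensible, feed 190→25 °C: -548.33 kJ/s
Outlet flows (mol/s): A 6.076, B 9.362, H₂O 9.362
Sensible, products 25→174 °C: 574.67 kJ/s
Q = ΔH = -317.25 kJ/s = -317.25 kW
Heat removed = 19035 kJ/min

Q_out = 19000 kJ/min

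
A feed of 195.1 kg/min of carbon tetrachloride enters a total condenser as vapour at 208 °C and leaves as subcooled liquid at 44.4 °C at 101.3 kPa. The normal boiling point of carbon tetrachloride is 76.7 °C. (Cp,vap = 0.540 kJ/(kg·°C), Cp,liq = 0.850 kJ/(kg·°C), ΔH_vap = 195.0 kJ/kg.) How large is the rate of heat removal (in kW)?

Q_c = 954 kW

vapour 208→76.7 °C: -70.902 kJ/kg
condensation at 76.7 °C: -195 kJ/kg
liquid 76.7→44.4 °C: -27.455 kJ/kg
Δh = -70.902 + -195 + -27.455 = -293.36 kJ/kg
Q = ṁ·Δh = 195.1 kg/min × -293.36 kJ/kg = -57234 kJ/min
|Q| = 953.9 kW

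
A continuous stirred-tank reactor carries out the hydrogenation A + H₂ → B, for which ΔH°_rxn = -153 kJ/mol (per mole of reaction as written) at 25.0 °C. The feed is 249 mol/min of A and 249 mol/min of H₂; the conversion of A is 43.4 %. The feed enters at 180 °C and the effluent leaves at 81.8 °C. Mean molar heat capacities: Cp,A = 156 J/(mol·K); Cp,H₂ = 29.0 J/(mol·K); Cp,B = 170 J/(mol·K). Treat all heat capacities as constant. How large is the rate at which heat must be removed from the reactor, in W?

Extent of reaction ξ = 0.434 × 249 = 108.07 mol/min
Reaction term: ξ·ΔH°_rxn = 108.07 × -153 = -16534 kJ/min
Sensible, feed 180→25 °C: -7140.1 kJ/min
Outlet flows (mol/min): A 140.93, H₂ 140.93, B 108.07
Sensible, products 25→81.8 °C: 2524.4 kJ/min
Q = ΔH = -21150 kJ/min = -352.5 kW
Heat removed = 352500 W

Q_out = 352000 W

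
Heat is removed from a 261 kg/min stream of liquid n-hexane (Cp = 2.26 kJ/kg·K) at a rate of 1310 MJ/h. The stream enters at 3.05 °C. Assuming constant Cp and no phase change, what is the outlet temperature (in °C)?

Q = 1310 MJ/h = 21833 kJ/min
ΔT = Q/(ṁ·Cp) = 21833/(261×2.26) = 37.014 K
T_out = 3.05 − 37.014 = -33.964 °C

T_out = -34.0 °C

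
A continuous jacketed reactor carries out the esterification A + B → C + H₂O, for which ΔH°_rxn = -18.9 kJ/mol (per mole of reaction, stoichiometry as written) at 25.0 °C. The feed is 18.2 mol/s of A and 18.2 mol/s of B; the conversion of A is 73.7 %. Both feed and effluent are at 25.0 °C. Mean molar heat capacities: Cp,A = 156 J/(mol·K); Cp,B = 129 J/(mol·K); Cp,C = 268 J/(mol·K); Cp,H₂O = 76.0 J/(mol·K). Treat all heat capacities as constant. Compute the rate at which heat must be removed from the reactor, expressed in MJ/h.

Q_out = 913 MJ/h

Extent of reaction ξ = 0.737 × 18.2 = 13.413 mol/s
Reaction term: ξ·ΔH°_rxn = 13.413 × -18.9 = -253.51 kJ/s
Q = ΔH = -253.51 kJ/s = -253.51 kW
Heat removed = 912.65 MJ/h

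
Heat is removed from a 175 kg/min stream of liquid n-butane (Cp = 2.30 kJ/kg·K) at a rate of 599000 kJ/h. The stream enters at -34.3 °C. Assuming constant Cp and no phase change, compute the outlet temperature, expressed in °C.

T_out = -59.1 °C

Q = 599000 kJ/h = 9983.3 kJ/min
ΔT = Q/(ṁ·Cp) = 9983.3/(175×2.30) = 24.803 K
T_out = -34.3 − 24.803 = -59.103 °C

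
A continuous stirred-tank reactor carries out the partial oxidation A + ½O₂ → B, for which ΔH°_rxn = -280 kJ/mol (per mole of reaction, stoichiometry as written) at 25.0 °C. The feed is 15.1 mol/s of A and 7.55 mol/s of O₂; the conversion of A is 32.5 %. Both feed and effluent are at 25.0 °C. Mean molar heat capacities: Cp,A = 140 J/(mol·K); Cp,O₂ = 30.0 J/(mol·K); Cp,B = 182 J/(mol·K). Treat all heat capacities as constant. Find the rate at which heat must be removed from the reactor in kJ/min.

Extent of reaction ξ = 0.325 × 15.1 = 4.9075 mol/s
Reaction term: ξ·ΔH°_rxn = 4.9075 × -280 = -1374.1 kJ/s
Q = ΔH = -1374.1 kJ/s = -1374.1 kW
Heat removed = 82446 kJ/min

Q_out = 82400 kJ/min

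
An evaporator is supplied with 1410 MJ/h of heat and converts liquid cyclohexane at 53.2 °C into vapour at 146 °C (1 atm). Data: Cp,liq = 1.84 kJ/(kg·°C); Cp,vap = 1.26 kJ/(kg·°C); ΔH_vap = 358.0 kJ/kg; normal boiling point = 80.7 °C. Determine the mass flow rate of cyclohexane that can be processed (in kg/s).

ṁ = 0.798 kg/s

Δh = 1.84×(80.7−53.2) + 358.0 + 1.26×(146−80.7) = 490.88 kJ/kg
Q = 1410 MJ/h = 391.67 kJ/s = 391.67 kJ/s
ṁ = Q/Δh = 391.67 / 490.88 = 0.79789 kg/s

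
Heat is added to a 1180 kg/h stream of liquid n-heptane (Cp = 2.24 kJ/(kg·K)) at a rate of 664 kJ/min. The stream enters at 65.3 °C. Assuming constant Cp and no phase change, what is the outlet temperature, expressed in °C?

Q = 664 kJ/min = 39840 kJ/h
ΔT = Q/(ṁ·Cp) = 39840/(1180×2.24) = 15.073 K
T_out = 65.3 + 15.073 = 80.373 °C

T_out = 80.4 °C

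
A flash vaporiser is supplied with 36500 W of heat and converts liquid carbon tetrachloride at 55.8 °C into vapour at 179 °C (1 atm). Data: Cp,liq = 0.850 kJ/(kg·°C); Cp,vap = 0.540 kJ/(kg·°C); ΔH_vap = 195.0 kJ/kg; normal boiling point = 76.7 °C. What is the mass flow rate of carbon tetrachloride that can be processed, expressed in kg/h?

Δh = 0.850×(76.7−55.8) + 195.0 + 0.540×(179−76.7) = 268.01 kJ/kg
Q = 36500 W = 36.5 kJ/s = 131400 kJ/h
ṁ = Q/Δh = 131400 / 268.01 = 490.29 kg/h

ṁ = 490 kg/h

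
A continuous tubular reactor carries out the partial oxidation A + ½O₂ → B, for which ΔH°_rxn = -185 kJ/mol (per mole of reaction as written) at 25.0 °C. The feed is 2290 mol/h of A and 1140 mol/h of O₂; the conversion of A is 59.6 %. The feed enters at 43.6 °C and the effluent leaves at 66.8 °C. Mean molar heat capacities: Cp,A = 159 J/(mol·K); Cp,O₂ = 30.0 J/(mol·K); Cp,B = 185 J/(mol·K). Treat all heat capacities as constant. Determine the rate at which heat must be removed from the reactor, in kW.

Q_out = 67.4 kW

Extent of reaction ξ = 0.596 × 2290 = 1364.8 mol/h
Reaction term: ξ·ΔH°_rxn = 1364.8 × -185 = -252500 kJ/h
Sensible, feed 43.6→25 °C: -7408.6 kJ/h
Outlet flows (mol/h): A 925.16, O₂ 457.58, B 1364.8
Sensible, products 25→66.8 °C: 17277 kJ/h
Q = ΔH = -242630 kJ/h = -67.396 kW
Heat removed = 67.396 kW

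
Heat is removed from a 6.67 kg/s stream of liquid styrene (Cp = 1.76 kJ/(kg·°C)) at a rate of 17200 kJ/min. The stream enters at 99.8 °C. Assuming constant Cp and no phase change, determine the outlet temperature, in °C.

T_out = 75.4 °C

Q = 17200 kJ/min = 286.67 kJ/s
ΔT = Q/(ṁ·Cp) = 286.67/(6.67×1.76) = 24.42 K
T_out = 99.8 − 24.42 = 75.38 °C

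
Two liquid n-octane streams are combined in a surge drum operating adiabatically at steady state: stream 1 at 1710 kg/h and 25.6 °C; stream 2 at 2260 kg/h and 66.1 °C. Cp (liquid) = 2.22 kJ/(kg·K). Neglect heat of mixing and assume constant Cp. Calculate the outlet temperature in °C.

T_out = 48.7 °C

Adiabatic, steady state ⇒ Σ ṁᵢCp,ᵢ(T_out − Tᵢ) = 0
Σ ṁᵢCp,ᵢTᵢ = 1710×2.22×25.6 + 2260×2.22×66.1 = 428820
Σ ṁᵢCp,ᵢ = 1710×2.22 + 2260×2.22 = 8813.4
T_out = 428820 / 8813.4 = 48.655 °C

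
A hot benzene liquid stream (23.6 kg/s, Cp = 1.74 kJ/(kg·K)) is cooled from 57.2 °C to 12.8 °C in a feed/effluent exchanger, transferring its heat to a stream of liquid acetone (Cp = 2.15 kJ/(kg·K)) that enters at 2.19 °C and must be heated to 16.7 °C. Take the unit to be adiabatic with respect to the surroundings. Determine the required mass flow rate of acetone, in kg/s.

Heat released by hot stream: Q = 23.6 × 1.74 × (57.2 − 12.8) = 1823.2 kJ/s
Energy balance on cold side (adiabatic exchanger): Q = ṁ_c·Cp_c·(T_c,out − T_c,in)
ṁ_c = 1823.2 / [2.15 × (16.7 − 2.19)] = 58.444 kg/s

ṁ_c = 58.4 kg/s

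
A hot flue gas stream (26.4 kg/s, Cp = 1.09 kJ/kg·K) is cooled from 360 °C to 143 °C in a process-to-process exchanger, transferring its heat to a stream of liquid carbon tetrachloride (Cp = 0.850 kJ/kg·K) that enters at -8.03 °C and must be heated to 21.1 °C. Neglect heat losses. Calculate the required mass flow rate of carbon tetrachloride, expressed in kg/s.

Heat released by hot stream: Q = 26.4 × 1.09 × (360 − 143) = 6244.4 kJ/s
Energy balance on cold side (adiabatic exchanger): Q = ṁ_c·Cp_c·(T_c,out − T_c,in)
ṁ_c = 6244.4 / [0.850 × (21.1 − -8.03)] = 252.19 kg/s

ṁ_c = 252 kg/s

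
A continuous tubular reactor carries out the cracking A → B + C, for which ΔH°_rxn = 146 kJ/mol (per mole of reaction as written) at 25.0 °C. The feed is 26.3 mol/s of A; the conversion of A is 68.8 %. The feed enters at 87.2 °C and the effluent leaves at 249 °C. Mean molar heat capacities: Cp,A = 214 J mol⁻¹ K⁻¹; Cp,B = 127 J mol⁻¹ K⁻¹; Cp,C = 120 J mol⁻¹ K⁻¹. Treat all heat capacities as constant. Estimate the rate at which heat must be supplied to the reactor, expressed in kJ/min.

Extent of reaction ξ = 0.688 × 26.3 = 18.094 mol/s
Reaction term: ξ·ΔH°_rxn = 18.094 × 146 = 2641.8 kJ/s
Sensible, feed 87.2→25 °C: -350.07 kJ/s
Outlet flows (mol/s): A 8.2056, B 18.094, C 18.094
Sensible, products 25→249 °C: 1394.5 kJ/s
Q = ΔH = 3686.2 kJ/s = 3686.2 kW
Heat supplied = 221170 kJ/min

Q_in = 221000 kJ/min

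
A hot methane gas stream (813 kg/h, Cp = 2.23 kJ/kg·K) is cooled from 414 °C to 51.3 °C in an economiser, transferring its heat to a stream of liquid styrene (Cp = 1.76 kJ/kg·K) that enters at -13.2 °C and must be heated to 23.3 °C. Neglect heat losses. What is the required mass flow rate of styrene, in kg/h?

ṁ_c = 10200 kg/h

Heat released by hot stream: Q = 813 × 2.23 × (414 − 51.3) = 657570 kJ/h
Energy balance on cold side (adiabatic exchanger): Q = ṁ_c·Cp_c·(T_c,out − T_c,in)
ṁ_c = 657570 / [1.76 × (23.3 − -13.2)] = 10236 kg/h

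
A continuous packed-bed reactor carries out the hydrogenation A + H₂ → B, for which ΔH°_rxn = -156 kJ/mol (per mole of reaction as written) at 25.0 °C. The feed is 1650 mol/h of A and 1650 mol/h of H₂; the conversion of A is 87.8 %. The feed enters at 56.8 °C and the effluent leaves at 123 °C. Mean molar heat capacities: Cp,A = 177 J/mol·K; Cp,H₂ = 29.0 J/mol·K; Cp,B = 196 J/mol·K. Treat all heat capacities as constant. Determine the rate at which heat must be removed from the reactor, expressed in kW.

Extent of reaction ξ = 0.878 × 1650 = 1448.7 mol/h
Reaction term: ξ·ΔH°_rxn = 1448.7 × -156 = -226000 kJ/h
Sensible, feed 56.8→25 °C: -10809 kJ/h
Outlet flows (mol/h): A 201.3, H₂ 201.3, B 1448.7
Sensible, products 25→123 °C: 31890 kJ/h
Q = ΔH = -204920 kJ/h = -56.921 kW
Heat removed = 56.921 kW

Q_out = 56.9 kW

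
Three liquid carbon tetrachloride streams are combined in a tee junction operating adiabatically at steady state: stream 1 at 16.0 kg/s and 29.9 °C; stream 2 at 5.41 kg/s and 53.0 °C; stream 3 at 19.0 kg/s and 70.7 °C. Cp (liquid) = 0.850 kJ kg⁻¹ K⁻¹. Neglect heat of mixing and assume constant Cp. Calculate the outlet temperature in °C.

Energy balance with Q = 0: Σ ṁᵢCp,ᵢ(T_out − Tᵢ) = 0
Σ ṁᵢCp,ᵢTᵢ = 16.0×0.850×29.9 + 5.41×0.850×53.0 + 19.0×0.850×70.7 = 1792.2
Σ ṁᵢCp,ᵢ = 16.0×0.850 + 5.41×0.850 + 19.0×0.850 = 34.349
T_out = 1792.2 / 34.349 = 52.176 °C

T_out = 52.2 °C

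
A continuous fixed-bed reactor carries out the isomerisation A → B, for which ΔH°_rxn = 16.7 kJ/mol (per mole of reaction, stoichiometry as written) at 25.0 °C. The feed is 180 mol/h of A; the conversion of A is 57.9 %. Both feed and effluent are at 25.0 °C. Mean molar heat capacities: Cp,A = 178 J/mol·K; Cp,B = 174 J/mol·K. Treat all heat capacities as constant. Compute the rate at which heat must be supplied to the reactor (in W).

Q_in = 483 W

Extent of reaction ξ = 0.579 × 180 = 104.22 mol/h
Reaction term: ξ·ΔH°_rxn = 104.22 × 16.7 = 1740.5 kJ/h
Q = ΔH = 1740.5 kJ/h = 0.48346 kW
Heat supplied = 483.46 W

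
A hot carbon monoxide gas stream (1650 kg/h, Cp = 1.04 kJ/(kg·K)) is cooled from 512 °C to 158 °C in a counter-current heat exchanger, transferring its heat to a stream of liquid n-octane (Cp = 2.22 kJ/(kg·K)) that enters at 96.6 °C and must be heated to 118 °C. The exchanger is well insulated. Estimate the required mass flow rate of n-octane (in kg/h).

Heat released by hot stream: Q = 1650 × 1.04 × (512 − 158) = 607460 kJ/h
Energy balance on cold side (adiabatic exchanger): Q = ṁ_c·Cp_c·(T_c,out − T_c,in)
ṁ_c = 607460 / [2.22 × (118 − 96.6)] = 12787 kg/h

ṁ_c = 12800 kg/h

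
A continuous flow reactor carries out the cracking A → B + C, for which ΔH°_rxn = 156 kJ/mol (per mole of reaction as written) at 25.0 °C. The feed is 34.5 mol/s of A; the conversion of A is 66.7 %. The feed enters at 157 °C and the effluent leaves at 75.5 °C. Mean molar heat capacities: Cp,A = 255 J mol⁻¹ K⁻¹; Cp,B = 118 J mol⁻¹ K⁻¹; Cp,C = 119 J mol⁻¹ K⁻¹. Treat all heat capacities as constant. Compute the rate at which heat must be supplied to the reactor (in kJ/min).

Q_in = 171000 kJ/min

Extent of reaction ξ = 0.667 × 34.5 = 23.012 mol/s
Reaction term: ξ·ΔH°_rxn = 23.012 × 156 = 3589.8 kJ/s
Sensible, feed 157→25 °C: -1161.3 kJ/s
Outlet flows (mol/s): A 11.488, B 23.012, C 23.012
Sensible, products 25→75.5 °C: 423.36 kJ/s
Q = ΔH = 2851.9 kJ/s = 2851.9 kW
Heat supplied = 171110 kJ/min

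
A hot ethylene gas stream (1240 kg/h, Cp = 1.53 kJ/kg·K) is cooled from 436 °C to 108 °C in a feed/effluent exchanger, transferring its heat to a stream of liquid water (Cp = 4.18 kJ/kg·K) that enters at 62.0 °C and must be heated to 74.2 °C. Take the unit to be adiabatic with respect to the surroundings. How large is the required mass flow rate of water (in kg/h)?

Heat released by hot stream: Q = 1240 × 1.53 × (436 − 108) = 622280 kJ/h
Energy balance on cold side (adiabatic exchanger): Q = ṁ_c·Cp_c·(T_c,out − T_c,in)
ṁ_c = 622280 / [4.18 × (74.2 − 62.0)] = 12203 kg/h

ṁ_c = 12200 kg/h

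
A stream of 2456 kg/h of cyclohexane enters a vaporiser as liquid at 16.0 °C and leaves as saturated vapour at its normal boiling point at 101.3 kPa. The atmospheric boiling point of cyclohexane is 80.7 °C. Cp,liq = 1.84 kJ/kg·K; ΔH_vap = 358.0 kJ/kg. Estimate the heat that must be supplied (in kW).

Q = 325 kW

liquid 16.0→80.7 °C: 119.05 kJ/kg
vaporisation at 80.7 °C: 358 kJ/kg
Δh = 119.05 + 358 = 477.05 kJ/kg
Q = ṁ·Δh = 2456 kg/h × 477.05 kJ/kg = 1.1716e+06 kJ/h
|Q| = 325.45 kW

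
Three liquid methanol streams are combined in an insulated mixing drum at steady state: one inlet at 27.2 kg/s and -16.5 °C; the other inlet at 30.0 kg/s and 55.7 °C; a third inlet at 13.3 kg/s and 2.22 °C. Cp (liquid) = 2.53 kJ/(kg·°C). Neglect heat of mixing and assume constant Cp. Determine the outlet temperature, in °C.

No heat crosses the boundary, so H_out = H_in.
Σ ṁᵢCp,ᵢTᵢ = 27.2×2.53×-16.5 + 30.0×2.53×55.7 + 13.3×2.53×2.22 = 3166.9
Σ ṁᵢCp,ᵢ = 27.2×2.53 + 30.0×2.53 + 13.3×2.53 = 178.36
T_out = 3166.9 / 178.36 = 17.755 °C

T_out = 17.8 °C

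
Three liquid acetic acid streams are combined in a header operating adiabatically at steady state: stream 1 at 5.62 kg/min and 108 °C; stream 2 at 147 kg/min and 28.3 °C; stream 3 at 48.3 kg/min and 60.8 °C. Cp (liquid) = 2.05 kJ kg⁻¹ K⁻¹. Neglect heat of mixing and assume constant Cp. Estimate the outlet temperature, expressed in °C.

Adiabatic, steady state ⇒ Σ ṁᵢCp,ᵢ(T_out − Tᵢ) = 0
T_out = Σ ṁᵢCp,ᵢTᵢ / Σ ṁᵢCp,ᵢ
      = 15793 / 411.89 = 38.342 °C

T_out = 38.3 °C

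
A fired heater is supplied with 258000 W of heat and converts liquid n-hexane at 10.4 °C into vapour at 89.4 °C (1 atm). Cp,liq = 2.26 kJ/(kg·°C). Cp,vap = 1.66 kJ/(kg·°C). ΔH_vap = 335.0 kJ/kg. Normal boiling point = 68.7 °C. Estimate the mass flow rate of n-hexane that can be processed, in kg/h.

ṁ = 1850 kg/h

Δh = 2.26×(68.7−10.4) + 335.0 + 1.66×(89.4−68.7) = 501.12 kJ/kg
Q = 258000 W = 258 kJ/s = 928800 kJ/h
ṁ = Q/Δh = 928800 / 501.12 = 1853.4 kg/h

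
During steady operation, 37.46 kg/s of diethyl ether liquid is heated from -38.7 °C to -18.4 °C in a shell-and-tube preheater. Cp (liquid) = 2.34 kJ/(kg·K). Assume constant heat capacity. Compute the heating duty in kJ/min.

Q = 107000 kJ/min

Q = ṁ·Cp·ΔT = 37.46 × 2.34 × (-18.4 − -38.7) = 1779.4 kJ/s
Heating duty = 106770 kJ/min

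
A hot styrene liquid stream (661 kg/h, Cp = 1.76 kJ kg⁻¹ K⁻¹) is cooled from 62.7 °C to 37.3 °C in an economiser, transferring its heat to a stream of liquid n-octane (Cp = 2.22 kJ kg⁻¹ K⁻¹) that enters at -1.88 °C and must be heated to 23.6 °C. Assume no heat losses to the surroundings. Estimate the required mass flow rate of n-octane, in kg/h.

ṁ_c = 522 kg/h

Heat released by hot stream: Q = 661 × 1.76 × (62.7 − 37.3) = 29549 kJ/h
Energy balance on cold side (adiabatic exchanger): Q = ṁ_c·Cp_c·(T_c,out − T_c,in)
ṁ_c = 29549 / [2.22 × (23.6 − -1.88)] = 522.39 kg/h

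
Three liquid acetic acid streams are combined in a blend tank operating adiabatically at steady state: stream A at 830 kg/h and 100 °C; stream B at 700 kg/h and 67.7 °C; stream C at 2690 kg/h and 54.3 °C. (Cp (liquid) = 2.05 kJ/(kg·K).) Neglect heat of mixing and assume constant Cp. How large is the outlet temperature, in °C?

Energy balance with Q = 0: Σ ṁᵢCp,ᵢ(T_out − Tᵢ) = 0
Σ ṁᵢCp,ᵢTᵢ = 830×2.05×100 + 700×2.05×67.7 + 2690×2.05×54.3 = 566740
Σ ṁᵢCp,ᵢ = 830×2.05 + 700×2.05 + 2690×2.05 = 8651
T_out = 566740 / 8651 = 65.511 °C

T_out = 65.5 °C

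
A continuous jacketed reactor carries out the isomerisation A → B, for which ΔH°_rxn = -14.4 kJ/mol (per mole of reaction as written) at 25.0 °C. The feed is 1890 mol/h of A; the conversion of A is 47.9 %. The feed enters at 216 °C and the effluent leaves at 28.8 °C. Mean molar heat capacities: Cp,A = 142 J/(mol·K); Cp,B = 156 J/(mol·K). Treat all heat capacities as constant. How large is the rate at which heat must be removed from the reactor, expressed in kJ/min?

Q_out = 1050 kJ/min

Extent of reaction ξ = 0.479 × 1890 = 905.31 mol/h
Reaction term: ξ·ΔH°_rxn = 905.31 × -14.4 = -13036 kJ/h
Sensible, feed 216→25 °C: -51261 kJ/h
Outlet flows (mol/h): A 984.69, B 905.31
Sensible, products 25→28.8 °C: 1068 kJ/h
Q = ΔH = -63229 kJ/h = -17.564 kW
Heat removed = 1053.8 kJ/min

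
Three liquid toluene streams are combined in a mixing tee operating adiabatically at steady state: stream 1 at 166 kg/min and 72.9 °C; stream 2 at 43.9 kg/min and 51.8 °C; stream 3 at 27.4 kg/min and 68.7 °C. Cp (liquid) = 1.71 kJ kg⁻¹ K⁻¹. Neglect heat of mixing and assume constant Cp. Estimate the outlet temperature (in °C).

No heat crosses the boundary, so H_out = H_in.
T_out = Σ ṁᵢCp,ᵢTᵢ / Σ ṁᵢCp,ᵢ
      = 27801 / 405.78 = 68.512 °C

T_out = 68.5 °C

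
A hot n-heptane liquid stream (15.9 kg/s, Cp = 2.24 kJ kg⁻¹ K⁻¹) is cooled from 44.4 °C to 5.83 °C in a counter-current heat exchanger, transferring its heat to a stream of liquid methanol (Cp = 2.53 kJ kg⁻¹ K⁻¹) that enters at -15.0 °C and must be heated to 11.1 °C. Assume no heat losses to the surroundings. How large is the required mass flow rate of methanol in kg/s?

ṁ_c = 20.8 kg/s

Heat released by hot stream: Q = 15.9 × 2.24 × (44.4 − 5.83) = 1373.7 kJ/s
Energy balance on cold side (adiabatic exchanger): Q = ṁ_c·Cp_c·(T_c,out − T_c,in)
ṁ_c = 1373.7 / [2.53 × (11.1 − -15.0)] = 20.803 kg/s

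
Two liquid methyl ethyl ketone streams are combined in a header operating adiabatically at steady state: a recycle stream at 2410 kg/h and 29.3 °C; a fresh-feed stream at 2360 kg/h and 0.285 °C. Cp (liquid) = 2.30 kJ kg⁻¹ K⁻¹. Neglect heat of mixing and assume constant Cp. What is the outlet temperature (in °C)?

T_out = 14.9 °C

Energy balance with Q = 0: Σ ṁᵢCp,ᵢ(T_out − Tᵢ) = 0
T_out = Σ ṁᵢCp,ᵢTᵢ / Σ ṁᵢCp,ᵢ
      = 163960 / 10971 = 14.945 °C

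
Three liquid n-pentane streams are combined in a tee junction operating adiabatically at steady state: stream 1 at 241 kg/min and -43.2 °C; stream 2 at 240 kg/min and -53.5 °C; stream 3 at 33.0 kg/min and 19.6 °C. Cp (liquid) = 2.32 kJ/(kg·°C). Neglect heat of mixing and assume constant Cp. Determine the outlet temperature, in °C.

Energy balance with Q = 0: Σ ṁᵢCp,ᵢ(T_out − Tᵢ) = 0
T_out = Σ ṁᵢCp,ᵢTᵢ / Σ ṁᵢCp,ᵢ
      = -52442 / 1192.5 = -43.977 °C

T_out = -44.0 °C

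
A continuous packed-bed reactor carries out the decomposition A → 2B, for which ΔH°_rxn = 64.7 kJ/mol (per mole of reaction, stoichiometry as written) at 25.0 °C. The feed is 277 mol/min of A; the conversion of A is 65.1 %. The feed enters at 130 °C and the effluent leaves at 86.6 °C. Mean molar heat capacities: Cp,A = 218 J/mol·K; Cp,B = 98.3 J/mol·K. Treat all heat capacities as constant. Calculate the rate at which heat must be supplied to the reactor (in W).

Extent of reaction ξ = 0.651 × 277 = 180.33 mol/min
Reaction term: ξ·ΔH°_rxn = 180.33 × 64.7 = 11667 kJ/min
Sensible, feed 130→25 °C: -6340.5 kJ/min
Outlet flows (mol/min): A 96.673, B 360.65
Sensible, products 25→86.6 °C: 3482.1 kJ/min
Q = ΔH = 8808.7 kJ/min = 146.81 kW
Heat supplied = 146810 W

Q_in = 147000 W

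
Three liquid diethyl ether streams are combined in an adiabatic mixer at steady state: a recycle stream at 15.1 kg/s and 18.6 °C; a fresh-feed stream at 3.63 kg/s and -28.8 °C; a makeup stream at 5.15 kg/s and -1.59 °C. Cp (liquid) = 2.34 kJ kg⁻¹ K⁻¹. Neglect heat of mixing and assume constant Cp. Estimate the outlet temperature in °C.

Adiabatic, steady state ⇒ Σ ṁᵢCp,ᵢ(T_out − Tᵢ) = 0
T_out = Σ ṁᵢCp,ᵢTᵢ / Σ ṁᵢCp,ᵢ
      = 393.42 / 55.879 = 7.0405 °C

T_out = 7.04 °C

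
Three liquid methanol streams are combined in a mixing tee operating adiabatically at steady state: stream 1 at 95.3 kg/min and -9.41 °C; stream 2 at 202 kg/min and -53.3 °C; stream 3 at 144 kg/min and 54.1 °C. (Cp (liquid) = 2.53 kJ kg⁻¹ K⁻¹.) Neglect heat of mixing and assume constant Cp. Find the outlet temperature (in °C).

T_out = -8.78 °C

Energy balance with Q = 0: Σ ṁᵢCp,ᵢ(T_out − Tᵢ) = 0
T_out = Σ ṁᵢCp,ᵢTᵢ / Σ ṁᵢCp,ᵢ
      = -9798.6 / 1116.5 = -8.7763 °C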